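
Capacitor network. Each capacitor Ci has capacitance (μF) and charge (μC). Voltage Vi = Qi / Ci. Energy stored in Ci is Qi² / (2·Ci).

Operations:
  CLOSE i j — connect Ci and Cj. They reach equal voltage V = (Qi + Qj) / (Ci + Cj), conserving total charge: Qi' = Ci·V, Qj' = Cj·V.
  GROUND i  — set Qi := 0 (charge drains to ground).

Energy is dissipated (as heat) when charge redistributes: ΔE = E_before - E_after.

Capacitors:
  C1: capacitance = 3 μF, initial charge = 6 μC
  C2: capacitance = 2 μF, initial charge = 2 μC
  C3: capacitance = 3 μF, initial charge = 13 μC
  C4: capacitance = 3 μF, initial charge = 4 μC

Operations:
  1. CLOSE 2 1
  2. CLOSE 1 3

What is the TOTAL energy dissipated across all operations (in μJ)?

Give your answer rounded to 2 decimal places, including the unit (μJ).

Initial: C1(3μF, Q=6μC, V=2.00V), C2(2μF, Q=2μC, V=1.00V), C3(3μF, Q=13μC, V=4.33V), C4(3μF, Q=4μC, V=1.33V)
Op 1: CLOSE 2-1: Q_total=8.00, C_total=5.00, V=1.60; Q2=3.20, Q1=4.80; dissipated=0.600
Op 2: CLOSE 1-3: Q_total=17.80, C_total=6.00, V=2.97; Q1=8.90, Q3=8.90; dissipated=5.603
Total dissipated: 6.203 μJ

Answer: 6.20 μJ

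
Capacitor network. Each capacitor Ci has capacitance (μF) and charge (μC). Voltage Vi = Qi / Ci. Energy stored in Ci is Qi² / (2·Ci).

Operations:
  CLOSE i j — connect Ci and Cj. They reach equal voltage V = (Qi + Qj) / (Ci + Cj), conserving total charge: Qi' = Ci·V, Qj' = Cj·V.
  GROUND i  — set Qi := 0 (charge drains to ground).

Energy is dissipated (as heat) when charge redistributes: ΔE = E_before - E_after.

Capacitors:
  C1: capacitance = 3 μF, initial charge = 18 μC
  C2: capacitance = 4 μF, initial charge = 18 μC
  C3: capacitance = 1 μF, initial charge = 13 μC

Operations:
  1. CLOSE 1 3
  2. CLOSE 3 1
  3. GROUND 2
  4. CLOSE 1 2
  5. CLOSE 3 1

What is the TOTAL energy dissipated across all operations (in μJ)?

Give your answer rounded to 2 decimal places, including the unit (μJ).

Initial: C1(3μF, Q=18μC, V=6.00V), C2(4μF, Q=18μC, V=4.50V), C3(1μF, Q=13μC, V=13.00V)
Op 1: CLOSE 1-3: Q_total=31.00, C_total=4.00, V=7.75; Q1=23.25, Q3=7.75; dissipated=18.375
Op 2: CLOSE 3-1: Q_total=31.00, C_total=4.00, V=7.75; Q3=7.75, Q1=23.25; dissipated=0.000
Op 3: GROUND 2: Q2=0; energy lost=40.500
Op 4: CLOSE 1-2: Q_total=23.25, C_total=7.00, V=3.32; Q1=9.96, Q2=13.29; dissipated=51.482
Op 5: CLOSE 3-1: Q_total=17.71, C_total=4.00, V=4.43; Q3=4.43, Q1=13.29; dissipated=7.355
Total dissipated: 117.712 μJ

Answer: 117.71 μJ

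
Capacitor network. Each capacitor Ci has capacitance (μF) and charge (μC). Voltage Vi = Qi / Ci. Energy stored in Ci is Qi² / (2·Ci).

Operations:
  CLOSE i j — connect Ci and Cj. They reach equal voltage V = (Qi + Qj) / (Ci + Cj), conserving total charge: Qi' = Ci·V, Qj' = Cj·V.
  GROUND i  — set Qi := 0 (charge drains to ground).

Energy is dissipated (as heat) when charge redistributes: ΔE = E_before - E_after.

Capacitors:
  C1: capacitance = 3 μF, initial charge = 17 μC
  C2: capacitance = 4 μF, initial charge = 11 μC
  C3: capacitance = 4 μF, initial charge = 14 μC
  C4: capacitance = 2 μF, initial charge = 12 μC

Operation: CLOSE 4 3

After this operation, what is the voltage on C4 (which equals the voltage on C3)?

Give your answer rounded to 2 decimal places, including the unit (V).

Initial: C1(3μF, Q=17μC, V=5.67V), C2(4μF, Q=11μC, V=2.75V), C3(4μF, Q=14μC, V=3.50V), C4(2μF, Q=12μC, V=6.00V)
Op 1: CLOSE 4-3: Q_total=26.00, C_total=6.00, V=4.33; Q4=8.67, Q3=17.33; dissipated=4.167

Answer: 4.33 V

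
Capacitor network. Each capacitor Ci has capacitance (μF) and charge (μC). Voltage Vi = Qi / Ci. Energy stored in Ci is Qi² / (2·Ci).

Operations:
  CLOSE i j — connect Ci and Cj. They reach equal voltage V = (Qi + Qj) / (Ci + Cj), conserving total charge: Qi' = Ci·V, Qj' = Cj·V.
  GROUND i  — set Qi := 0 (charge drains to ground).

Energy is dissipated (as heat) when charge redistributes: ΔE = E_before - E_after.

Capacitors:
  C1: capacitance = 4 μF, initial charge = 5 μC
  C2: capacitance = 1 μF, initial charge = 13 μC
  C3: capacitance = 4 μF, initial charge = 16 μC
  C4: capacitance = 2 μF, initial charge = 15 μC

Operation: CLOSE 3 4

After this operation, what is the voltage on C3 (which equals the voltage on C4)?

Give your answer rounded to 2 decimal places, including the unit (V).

Initial: C1(4μF, Q=5μC, V=1.25V), C2(1μF, Q=13μC, V=13.00V), C3(4μF, Q=16μC, V=4.00V), C4(2μF, Q=15μC, V=7.50V)
Op 1: CLOSE 3-4: Q_total=31.00, C_total=6.00, V=5.17; Q3=20.67, Q4=10.33; dissipated=8.167

Answer: 5.17 V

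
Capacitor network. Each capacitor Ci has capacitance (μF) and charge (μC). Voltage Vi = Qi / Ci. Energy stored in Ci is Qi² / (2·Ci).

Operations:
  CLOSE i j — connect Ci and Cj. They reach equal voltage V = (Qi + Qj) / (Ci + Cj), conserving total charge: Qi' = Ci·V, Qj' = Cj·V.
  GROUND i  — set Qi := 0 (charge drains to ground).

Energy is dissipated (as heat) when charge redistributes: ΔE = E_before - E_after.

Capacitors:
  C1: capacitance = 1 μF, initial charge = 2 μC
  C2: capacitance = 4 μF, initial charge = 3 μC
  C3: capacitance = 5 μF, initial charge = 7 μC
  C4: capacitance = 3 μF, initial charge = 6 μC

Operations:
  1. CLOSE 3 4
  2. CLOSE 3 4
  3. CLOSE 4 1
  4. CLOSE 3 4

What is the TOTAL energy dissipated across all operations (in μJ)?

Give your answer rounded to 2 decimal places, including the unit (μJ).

Initial: C1(1μF, Q=2μC, V=2.00V), C2(4μF, Q=3μC, V=0.75V), C3(5μF, Q=7μC, V=1.40V), C4(3μF, Q=6μC, V=2.00V)
Op 1: CLOSE 3-4: Q_total=13.00, C_total=8.00, V=1.62; Q3=8.12, Q4=4.88; dissipated=0.338
Op 2: CLOSE 3-4: Q_total=13.00, C_total=8.00, V=1.62; Q3=8.12, Q4=4.88; dissipated=0.000
Op 3: CLOSE 4-1: Q_total=6.88, C_total=4.00, V=1.72; Q4=5.16, Q1=1.72; dissipated=0.053
Op 4: CLOSE 3-4: Q_total=13.28, C_total=8.00, V=1.66; Q3=8.30, Q4=4.98; dissipated=0.008
Total dissipated: 0.398 μJ

Answer: 0.40 μJ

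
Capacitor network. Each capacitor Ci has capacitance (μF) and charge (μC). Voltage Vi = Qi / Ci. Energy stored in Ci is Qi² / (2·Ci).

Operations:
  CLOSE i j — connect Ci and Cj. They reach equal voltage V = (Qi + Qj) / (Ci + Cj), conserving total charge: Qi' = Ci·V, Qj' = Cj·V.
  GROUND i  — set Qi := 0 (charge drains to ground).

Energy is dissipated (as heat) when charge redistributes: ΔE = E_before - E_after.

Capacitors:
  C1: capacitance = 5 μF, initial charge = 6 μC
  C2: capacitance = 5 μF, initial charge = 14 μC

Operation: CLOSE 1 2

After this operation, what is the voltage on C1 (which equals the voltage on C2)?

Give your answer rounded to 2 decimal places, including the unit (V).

Answer: 2.00 V

Derivation:
Initial: C1(5μF, Q=6μC, V=1.20V), C2(5μF, Q=14μC, V=2.80V)
Op 1: CLOSE 1-2: Q_total=20.00, C_total=10.00, V=2.00; Q1=10.00, Q2=10.00; dissipated=3.200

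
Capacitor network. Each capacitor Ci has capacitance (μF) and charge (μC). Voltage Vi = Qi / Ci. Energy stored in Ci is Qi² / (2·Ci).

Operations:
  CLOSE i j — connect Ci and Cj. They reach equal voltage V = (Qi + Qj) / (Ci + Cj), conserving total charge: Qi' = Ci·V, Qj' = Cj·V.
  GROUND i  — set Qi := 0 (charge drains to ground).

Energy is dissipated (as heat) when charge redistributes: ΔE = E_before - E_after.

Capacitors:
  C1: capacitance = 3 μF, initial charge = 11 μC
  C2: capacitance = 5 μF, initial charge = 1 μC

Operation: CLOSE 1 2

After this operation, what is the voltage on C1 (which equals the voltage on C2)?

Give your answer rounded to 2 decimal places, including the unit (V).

Initial: C1(3μF, Q=11μC, V=3.67V), C2(5μF, Q=1μC, V=0.20V)
Op 1: CLOSE 1-2: Q_total=12.00, C_total=8.00, V=1.50; Q1=4.50, Q2=7.50; dissipated=11.267

Answer: 1.50 V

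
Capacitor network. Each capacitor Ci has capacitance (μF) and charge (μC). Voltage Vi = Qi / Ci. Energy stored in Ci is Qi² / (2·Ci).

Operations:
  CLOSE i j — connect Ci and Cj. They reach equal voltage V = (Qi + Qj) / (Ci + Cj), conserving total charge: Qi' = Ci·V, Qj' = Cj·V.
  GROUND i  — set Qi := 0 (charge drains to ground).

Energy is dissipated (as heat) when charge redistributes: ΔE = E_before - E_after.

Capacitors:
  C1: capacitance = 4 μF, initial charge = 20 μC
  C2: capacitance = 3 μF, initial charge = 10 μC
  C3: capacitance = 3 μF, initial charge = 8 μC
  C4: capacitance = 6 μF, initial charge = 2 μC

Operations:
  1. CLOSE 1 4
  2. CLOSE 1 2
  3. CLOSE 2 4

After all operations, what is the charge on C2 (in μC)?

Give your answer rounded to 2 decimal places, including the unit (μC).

Answer: 7.09 μC

Derivation:
Initial: C1(4μF, Q=20μC, V=5.00V), C2(3μF, Q=10μC, V=3.33V), C3(3μF, Q=8μC, V=2.67V), C4(6μF, Q=2μC, V=0.33V)
Op 1: CLOSE 1-4: Q_total=22.00, C_total=10.00, V=2.20; Q1=8.80, Q4=13.20; dissipated=26.133
Op 2: CLOSE 1-2: Q_total=18.80, C_total=7.00, V=2.69; Q1=10.74, Q2=8.06; dissipated=1.101
Op 3: CLOSE 2-4: Q_total=21.26, C_total=9.00, V=2.36; Q2=7.09, Q4=14.17; dissipated=0.236
Final charges: Q1=10.74, Q2=7.09, Q3=8.00, Q4=14.17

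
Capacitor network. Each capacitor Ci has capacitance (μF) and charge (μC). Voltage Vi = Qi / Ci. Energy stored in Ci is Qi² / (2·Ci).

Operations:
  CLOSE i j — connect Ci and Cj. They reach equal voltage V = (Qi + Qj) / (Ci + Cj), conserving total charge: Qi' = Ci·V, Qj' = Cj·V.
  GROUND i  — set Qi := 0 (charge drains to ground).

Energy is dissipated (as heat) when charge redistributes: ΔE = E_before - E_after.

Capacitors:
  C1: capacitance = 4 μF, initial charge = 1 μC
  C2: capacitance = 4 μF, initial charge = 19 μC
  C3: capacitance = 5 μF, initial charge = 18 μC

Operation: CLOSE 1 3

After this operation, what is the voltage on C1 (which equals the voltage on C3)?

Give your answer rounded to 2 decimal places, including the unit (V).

Answer: 2.11 V

Derivation:
Initial: C1(4μF, Q=1μC, V=0.25V), C2(4μF, Q=19μC, V=4.75V), C3(5μF, Q=18μC, V=3.60V)
Op 1: CLOSE 1-3: Q_total=19.00, C_total=9.00, V=2.11; Q1=8.44, Q3=10.56; dissipated=12.469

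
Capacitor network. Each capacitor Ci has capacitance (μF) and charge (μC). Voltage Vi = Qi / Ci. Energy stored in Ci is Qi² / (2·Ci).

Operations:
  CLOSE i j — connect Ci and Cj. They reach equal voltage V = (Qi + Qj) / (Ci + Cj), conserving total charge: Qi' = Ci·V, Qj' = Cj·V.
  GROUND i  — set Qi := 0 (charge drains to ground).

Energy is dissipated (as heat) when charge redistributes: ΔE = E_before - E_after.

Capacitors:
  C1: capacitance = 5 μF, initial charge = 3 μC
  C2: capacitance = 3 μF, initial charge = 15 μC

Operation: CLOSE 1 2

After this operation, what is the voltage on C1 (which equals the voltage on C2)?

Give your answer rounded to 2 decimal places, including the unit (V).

Answer: 2.25 V

Derivation:
Initial: C1(5μF, Q=3μC, V=0.60V), C2(3μF, Q=15μC, V=5.00V)
Op 1: CLOSE 1-2: Q_total=18.00, C_total=8.00, V=2.25; Q1=11.25, Q2=6.75; dissipated=18.150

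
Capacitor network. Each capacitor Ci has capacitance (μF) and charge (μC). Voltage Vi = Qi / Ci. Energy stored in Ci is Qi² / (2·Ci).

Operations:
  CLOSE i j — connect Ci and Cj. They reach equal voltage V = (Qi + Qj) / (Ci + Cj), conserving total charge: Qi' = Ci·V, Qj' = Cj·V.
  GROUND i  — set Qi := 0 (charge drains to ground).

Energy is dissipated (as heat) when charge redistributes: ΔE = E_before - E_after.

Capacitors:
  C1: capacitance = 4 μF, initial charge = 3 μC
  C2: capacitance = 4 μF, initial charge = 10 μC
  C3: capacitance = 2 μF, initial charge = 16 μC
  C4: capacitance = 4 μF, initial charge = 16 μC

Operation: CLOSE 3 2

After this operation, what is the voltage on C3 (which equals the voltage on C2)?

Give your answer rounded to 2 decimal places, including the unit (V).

Answer: 4.33 V

Derivation:
Initial: C1(4μF, Q=3μC, V=0.75V), C2(4μF, Q=10μC, V=2.50V), C3(2μF, Q=16μC, V=8.00V), C4(4μF, Q=16μC, V=4.00V)
Op 1: CLOSE 3-2: Q_total=26.00, C_total=6.00, V=4.33; Q3=8.67, Q2=17.33; dissipated=20.167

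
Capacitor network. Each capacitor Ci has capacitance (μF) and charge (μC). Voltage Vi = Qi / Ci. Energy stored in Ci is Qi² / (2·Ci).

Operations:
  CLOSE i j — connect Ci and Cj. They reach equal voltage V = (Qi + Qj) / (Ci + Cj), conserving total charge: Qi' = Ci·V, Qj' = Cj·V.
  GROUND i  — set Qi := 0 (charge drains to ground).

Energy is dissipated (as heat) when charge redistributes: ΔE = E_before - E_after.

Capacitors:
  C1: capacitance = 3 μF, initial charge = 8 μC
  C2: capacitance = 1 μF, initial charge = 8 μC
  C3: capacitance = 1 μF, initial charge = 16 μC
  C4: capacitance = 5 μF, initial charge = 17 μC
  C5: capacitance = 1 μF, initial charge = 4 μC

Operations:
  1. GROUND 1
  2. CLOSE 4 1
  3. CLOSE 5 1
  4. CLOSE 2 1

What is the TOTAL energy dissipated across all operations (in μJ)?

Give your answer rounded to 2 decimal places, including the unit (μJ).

Answer: 33.78 μJ

Derivation:
Initial: C1(3μF, Q=8μC, V=2.67V), C2(1μF, Q=8μC, V=8.00V), C3(1μF, Q=16μC, V=16.00V), C4(5μF, Q=17μC, V=3.40V), C5(1μF, Q=4μC, V=4.00V)
Op 1: GROUND 1: Q1=0; energy lost=10.667
Op 2: CLOSE 4-1: Q_total=17.00, C_total=8.00, V=2.12; Q4=10.62, Q1=6.38; dissipated=10.838
Op 3: CLOSE 5-1: Q_total=10.38, C_total=4.00, V=2.59; Q5=2.59, Q1=7.78; dissipated=1.318
Op 4: CLOSE 2-1: Q_total=15.78, C_total=4.00, V=3.95; Q2=3.95, Q1=11.84; dissipated=10.960
Total dissipated: 33.783 μJ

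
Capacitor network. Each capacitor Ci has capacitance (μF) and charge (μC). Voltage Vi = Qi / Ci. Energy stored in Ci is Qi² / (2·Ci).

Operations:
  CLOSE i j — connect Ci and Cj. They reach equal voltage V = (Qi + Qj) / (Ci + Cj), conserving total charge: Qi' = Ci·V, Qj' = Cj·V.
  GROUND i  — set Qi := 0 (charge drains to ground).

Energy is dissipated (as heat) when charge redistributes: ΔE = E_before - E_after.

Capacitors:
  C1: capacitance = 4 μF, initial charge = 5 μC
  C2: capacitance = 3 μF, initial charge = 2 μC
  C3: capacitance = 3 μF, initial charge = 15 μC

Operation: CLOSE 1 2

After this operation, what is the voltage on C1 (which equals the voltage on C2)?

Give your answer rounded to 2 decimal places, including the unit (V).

Initial: C1(4μF, Q=5μC, V=1.25V), C2(3μF, Q=2μC, V=0.67V), C3(3μF, Q=15μC, V=5.00V)
Op 1: CLOSE 1-2: Q_total=7.00, C_total=7.00, V=1.00; Q1=4.00, Q2=3.00; dissipated=0.292

Answer: 1.00 V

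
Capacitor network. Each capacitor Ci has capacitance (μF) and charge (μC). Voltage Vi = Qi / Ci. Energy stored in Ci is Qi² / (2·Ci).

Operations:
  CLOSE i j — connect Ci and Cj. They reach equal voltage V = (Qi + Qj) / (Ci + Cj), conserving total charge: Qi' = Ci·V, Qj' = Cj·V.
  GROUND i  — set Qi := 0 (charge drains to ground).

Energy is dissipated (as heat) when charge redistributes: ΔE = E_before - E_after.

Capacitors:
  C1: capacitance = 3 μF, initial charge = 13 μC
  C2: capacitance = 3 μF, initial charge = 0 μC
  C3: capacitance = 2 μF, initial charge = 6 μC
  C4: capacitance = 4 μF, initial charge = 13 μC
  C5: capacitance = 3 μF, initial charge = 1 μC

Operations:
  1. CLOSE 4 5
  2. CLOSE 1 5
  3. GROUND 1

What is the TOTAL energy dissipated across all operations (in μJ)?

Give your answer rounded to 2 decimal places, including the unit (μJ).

Initial: C1(3μF, Q=13μC, V=4.33V), C2(3μF, Q=0μC, V=0.00V), C3(2μF, Q=6μC, V=3.00V), C4(4μF, Q=13μC, V=3.25V), C5(3μF, Q=1μC, V=0.33V)
Op 1: CLOSE 4-5: Q_total=14.00, C_total=7.00, V=2.00; Q4=8.00, Q5=6.00; dissipated=7.292
Op 2: CLOSE 1-5: Q_total=19.00, C_total=6.00, V=3.17; Q1=9.50, Q5=9.50; dissipated=4.083
Op 3: GROUND 1: Q1=0; energy lost=15.042
Total dissipated: 26.417 μJ

Answer: 26.42 μJ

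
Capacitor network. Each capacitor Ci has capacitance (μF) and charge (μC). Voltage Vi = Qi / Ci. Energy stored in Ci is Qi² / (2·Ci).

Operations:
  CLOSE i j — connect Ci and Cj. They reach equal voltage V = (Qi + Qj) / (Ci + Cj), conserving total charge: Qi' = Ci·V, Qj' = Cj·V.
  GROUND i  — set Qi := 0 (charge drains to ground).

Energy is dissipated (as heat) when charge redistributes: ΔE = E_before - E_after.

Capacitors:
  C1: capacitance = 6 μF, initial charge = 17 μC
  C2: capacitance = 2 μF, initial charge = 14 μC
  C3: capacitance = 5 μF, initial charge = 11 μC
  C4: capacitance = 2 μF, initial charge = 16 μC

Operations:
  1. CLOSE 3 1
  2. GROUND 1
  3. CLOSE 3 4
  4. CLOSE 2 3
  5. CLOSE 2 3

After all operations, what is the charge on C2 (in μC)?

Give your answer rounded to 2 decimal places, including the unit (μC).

Answer: 9.86 μC

Derivation:
Initial: C1(6μF, Q=17μC, V=2.83V), C2(2μF, Q=14μC, V=7.00V), C3(5μF, Q=11μC, V=2.20V), C4(2μF, Q=16μC, V=8.00V)
Op 1: CLOSE 3-1: Q_total=28.00, C_total=11.00, V=2.55; Q3=12.73, Q1=15.27; dissipated=0.547
Op 2: GROUND 1: Q1=0; energy lost=19.438
Op 3: CLOSE 3-4: Q_total=28.73, C_total=7.00, V=4.10; Q3=20.52, Q4=8.21; dissipated=21.251
Op 4: CLOSE 2-3: Q_total=34.52, C_total=7.00, V=4.93; Q2=9.86, Q3=24.66; dissipated=5.991
Op 5: CLOSE 2-3: Q_total=34.52, C_total=7.00, V=4.93; Q2=9.86, Q3=24.66; dissipated=0.000
Final charges: Q1=0.00, Q2=9.86, Q3=24.66, Q4=8.21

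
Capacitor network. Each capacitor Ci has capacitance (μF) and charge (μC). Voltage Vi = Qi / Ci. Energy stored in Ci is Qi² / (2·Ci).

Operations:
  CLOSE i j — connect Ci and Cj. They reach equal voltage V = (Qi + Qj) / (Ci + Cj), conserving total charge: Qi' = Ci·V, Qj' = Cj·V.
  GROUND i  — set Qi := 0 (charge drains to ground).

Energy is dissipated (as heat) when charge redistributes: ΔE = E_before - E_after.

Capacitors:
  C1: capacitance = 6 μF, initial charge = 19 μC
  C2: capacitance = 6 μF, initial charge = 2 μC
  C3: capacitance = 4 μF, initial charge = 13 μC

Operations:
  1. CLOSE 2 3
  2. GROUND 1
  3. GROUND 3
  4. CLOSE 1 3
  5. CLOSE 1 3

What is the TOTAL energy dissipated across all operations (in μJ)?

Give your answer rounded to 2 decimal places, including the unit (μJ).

Initial: C1(6μF, Q=19μC, V=3.17V), C2(6μF, Q=2μC, V=0.33V), C3(4μF, Q=13μC, V=3.25V)
Op 1: CLOSE 2-3: Q_total=15.00, C_total=10.00, V=1.50; Q2=9.00, Q3=6.00; dissipated=10.208
Op 2: GROUND 1: Q1=0; energy lost=30.083
Op 3: GROUND 3: Q3=0; energy lost=4.500
Op 4: CLOSE 1-3: Q_total=0.00, C_total=10.00, V=0.00; Q1=0.00, Q3=0.00; dissipated=0.000
Op 5: CLOSE 1-3: Q_total=0.00, C_total=10.00, V=0.00; Q1=0.00, Q3=0.00; dissipated=0.000
Total dissipated: 44.792 μJ

Answer: 44.79 μJ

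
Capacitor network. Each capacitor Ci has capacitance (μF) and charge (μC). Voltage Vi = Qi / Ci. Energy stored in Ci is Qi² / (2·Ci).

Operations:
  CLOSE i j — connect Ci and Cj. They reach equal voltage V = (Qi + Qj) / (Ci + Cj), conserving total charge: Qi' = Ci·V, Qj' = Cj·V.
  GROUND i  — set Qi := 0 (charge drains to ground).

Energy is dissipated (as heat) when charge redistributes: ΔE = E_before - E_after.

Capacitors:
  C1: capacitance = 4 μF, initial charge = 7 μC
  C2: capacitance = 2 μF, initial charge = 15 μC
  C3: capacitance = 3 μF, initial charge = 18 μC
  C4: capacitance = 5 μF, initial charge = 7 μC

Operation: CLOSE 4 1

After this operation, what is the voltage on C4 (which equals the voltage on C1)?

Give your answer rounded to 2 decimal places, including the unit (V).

Initial: C1(4μF, Q=7μC, V=1.75V), C2(2μF, Q=15μC, V=7.50V), C3(3μF, Q=18μC, V=6.00V), C4(5μF, Q=7μC, V=1.40V)
Op 1: CLOSE 4-1: Q_total=14.00, C_total=9.00, V=1.56; Q4=7.78, Q1=6.22; dissipated=0.136

Answer: 1.56 V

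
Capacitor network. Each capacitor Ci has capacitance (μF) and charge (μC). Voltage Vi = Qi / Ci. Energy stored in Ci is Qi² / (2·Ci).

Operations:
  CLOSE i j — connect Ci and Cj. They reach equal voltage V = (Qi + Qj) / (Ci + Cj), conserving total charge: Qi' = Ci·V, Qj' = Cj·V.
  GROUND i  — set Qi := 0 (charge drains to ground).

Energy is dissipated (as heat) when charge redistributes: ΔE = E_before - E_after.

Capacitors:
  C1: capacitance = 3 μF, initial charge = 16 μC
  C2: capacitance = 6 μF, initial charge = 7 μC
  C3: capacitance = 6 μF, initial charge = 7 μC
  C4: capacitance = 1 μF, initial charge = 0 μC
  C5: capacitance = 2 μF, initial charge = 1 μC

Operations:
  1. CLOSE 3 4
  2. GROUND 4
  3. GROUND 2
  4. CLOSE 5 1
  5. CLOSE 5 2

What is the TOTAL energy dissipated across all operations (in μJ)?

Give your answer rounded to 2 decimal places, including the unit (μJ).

Initial: C1(3μF, Q=16μC, V=5.33V), C2(6μF, Q=7μC, V=1.17V), C3(6μF, Q=7μC, V=1.17V), C4(1μF, Q=0μC, V=0.00V), C5(2μF, Q=1μC, V=0.50V)
Op 1: CLOSE 3-4: Q_total=7.00, C_total=7.00, V=1.00; Q3=6.00, Q4=1.00; dissipated=0.583
Op 2: GROUND 4: Q4=0; energy lost=0.500
Op 3: GROUND 2: Q2=0; energy lost=4.083
Op 4: CLOSE 5-1: Q_total=17.00, C_total=5.00, V=3.40; Q5=6.80, Q1=10.20; dissipated=14.017
Op 5: CLOSE 5-2: Q_total=6.80, C_total=8.00, V=0.85; Q5=1.70, Q2=5.10; dissipated=8.670
Total dissipated: 27.853 μJ

Answer: 27.85 μJ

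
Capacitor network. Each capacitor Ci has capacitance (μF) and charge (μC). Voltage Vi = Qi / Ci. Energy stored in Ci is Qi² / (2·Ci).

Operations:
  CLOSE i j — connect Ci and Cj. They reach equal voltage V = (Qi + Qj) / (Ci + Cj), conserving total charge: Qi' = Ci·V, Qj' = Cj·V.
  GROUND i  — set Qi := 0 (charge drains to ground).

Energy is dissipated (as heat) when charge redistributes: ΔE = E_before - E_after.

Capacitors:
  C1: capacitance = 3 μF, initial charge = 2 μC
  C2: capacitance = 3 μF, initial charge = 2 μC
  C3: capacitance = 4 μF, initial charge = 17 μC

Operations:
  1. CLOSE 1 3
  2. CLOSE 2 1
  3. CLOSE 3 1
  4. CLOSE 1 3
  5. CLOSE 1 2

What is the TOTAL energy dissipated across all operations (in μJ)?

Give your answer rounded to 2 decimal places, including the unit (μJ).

Answer: 15.31 μJ

Derivation:
Initial: C1(3μF, Q=2μC, V=0.67V), C2(3μF, Q=2μC, V=0.67V), C3(4μF, Q=17μC, V=4.25V)
Op 1: CLOSE 1-3: Q_total=19.00, C_total=7.00, V=2.71; Q1=8.14, Q3=10.86; dissipated=11.006
Op 2: CLOSE 2-1: Q_total=10.14, C_total=6.00, V=1.69; Q2=5.07, Q1=5.07; dissipated=3.145
Op 3: CLOSE 3-1: Q_total=15.93, C_total=7.00, V=2.28; Q3=9.10, Q1=6.83; dissipated=0.898
Op 4: CLOSE 1-3: Q_total=15.93, C_total=7.00, V=2.28; Q1=6.83, Q3=9.10; dissipated=0.000
Op 5: CLOSE 1-2: Q_total=11.90, C_total=6.00, V=1.98; Q1=5.95, Q2=5.95; dissipated=0.257
Total dissipated: 15.306 μJ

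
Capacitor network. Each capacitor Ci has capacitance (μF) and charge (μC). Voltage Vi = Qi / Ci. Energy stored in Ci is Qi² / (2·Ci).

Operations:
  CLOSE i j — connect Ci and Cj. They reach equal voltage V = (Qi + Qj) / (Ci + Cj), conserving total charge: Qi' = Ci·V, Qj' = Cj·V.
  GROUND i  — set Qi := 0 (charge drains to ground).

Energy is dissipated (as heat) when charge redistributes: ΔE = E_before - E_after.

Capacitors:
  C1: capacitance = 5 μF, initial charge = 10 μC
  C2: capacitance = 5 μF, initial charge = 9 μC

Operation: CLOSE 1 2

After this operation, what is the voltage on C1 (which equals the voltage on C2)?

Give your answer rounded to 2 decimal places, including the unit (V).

Initial: C1(5μF, Q=10μC, V=2.00V), C2(5μF, Q=9μC, V=1.80V)
Op 1: CLOSE 1-2: Q_total=19.00, C_total=10.00, V=1.90; Q1=9.50, Q2=9.50; dissipated=0.050

Answer: 1.90 V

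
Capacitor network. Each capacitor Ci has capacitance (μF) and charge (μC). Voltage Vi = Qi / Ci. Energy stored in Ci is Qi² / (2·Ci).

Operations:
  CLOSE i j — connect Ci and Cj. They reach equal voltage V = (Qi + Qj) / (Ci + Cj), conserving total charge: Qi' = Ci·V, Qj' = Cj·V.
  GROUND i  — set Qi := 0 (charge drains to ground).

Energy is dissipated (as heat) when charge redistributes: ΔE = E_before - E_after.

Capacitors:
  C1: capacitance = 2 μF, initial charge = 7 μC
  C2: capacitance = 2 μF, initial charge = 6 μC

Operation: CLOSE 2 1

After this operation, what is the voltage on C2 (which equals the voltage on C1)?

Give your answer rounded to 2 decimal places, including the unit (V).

Initial: C1(2μF, Q=7μC, V=3.50V), C2(2μF, Q=6μC, V=3.00V)
Op 1: CLOSE 2-1: Q_total=13.00, C_total=4.00, V=3.25; Q2=6.50, Q1=6.50; dissipated=0.125

Answer: 3.25 V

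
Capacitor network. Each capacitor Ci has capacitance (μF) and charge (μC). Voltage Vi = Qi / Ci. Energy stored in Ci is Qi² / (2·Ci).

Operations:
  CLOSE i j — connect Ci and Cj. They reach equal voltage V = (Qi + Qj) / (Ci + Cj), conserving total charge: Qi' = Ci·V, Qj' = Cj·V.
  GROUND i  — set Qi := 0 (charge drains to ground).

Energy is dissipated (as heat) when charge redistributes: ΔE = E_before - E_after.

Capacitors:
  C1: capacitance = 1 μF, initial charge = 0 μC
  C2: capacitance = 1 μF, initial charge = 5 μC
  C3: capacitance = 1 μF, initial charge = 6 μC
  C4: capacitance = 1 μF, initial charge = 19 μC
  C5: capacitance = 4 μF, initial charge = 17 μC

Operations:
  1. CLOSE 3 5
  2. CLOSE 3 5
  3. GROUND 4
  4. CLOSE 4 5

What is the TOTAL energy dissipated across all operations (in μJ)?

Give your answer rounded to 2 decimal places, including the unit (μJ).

Initial: C1(1μF, Q=0μC, V=0.00V), C2(1μF, Q=5μC, V=5.00V), C3(1μF, Q=6μC, V=6.00V), C4(1μF, Q=19μC, V=19.00V), C5(4μF, Q=17μC, V=4.25V)
Op 1: CLOSE 3-5: Q_total=23.00, C_total=5.00, V=4.60; Q3=4.60, Q5=18.40; dissipated=1.225
Op 2: CLOSE 3-5: Q_total=23.00, C_total=5.00, V=4.60; Q3=4.60, Q5=18.40; dissipated=0.000
Op 3: GROUND 4: Q4=0; energy lost=180.500
Op 4: CLOSE 4-5: Q_total=18.40, C_total=5.00, V=3.68; Q4=3.68, Q5=14.72; dissipated=8.464
Total dissipated: 190.189 μJ

Answer: 190.19 μJ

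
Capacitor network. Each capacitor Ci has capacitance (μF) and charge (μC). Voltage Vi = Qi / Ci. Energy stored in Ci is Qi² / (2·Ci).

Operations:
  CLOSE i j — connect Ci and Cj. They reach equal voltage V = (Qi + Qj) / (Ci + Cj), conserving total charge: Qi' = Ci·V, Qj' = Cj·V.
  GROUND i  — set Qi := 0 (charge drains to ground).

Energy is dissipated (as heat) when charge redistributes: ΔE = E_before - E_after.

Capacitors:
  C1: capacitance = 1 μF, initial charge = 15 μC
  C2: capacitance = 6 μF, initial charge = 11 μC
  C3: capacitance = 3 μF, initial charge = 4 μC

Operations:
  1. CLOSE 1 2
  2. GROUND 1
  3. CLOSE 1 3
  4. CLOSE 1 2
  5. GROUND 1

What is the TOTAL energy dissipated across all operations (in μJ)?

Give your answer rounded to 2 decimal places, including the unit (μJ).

Initial: C1(1μF, Q=15μC, V=15.00V), C2(6μF, Q=11μC, V=1.83V), C3(3μF, Q=4μC, V=1.33V)
Op 1: CLOSE 1-2: Q_total=26.00, C_total=7.00, V=3.71; Q1=3.71, Q2=22.29; dissipated=74.298
Op 2: GROUND 1: Q1=0; energy lost=6.898
Op 3: CLOSE 1-3: Q_total=4.00, C_total=4.00, V=1.00; Q1=1.00, Q3=3.00; dissipated=0.667
Op 4: CLOSE 1-2: Q_total=23.29, C_total=7.00, V=3.33; Q1=3.33, Q2=19.96; dissipated=3.157
Op 5: GROUND 1: Q1=0; energy lost=5.533
Total dissipated: 90.553 μJ

Answer: 90.55 μJ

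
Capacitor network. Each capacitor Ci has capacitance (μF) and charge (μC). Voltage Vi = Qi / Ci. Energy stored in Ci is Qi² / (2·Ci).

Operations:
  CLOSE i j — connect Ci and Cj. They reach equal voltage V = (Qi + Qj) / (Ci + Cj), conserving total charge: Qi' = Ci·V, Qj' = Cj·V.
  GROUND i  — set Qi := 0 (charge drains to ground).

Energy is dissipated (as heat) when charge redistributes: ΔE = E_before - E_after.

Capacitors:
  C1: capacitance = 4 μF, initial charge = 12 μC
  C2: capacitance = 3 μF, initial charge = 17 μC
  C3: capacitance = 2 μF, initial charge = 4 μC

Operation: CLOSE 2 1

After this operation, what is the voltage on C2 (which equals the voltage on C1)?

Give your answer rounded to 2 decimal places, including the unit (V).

Initial: C1(4μF, Q=12μC, V=3.00V), C2(3μF, Q=17μC, V=5.67V), C3(2μF, Q=4μC, V=2.00V)
Op 1: CLOSE 2-1: Q_total=29.00, C_total=7.00, V=4.14; Q2=12.43, Q1=16.57; dissipated=6.095

Answer: 4.14 V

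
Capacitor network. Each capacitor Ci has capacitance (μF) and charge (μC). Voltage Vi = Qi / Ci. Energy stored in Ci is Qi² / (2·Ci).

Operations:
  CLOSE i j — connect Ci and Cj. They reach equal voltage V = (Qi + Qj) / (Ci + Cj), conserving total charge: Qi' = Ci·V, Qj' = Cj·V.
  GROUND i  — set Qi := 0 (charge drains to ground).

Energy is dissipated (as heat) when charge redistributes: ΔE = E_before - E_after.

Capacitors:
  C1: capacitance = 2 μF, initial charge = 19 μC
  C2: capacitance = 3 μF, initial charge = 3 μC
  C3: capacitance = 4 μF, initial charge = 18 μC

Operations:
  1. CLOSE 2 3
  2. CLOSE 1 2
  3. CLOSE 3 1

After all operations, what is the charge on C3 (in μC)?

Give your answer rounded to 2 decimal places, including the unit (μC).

Answer: 15.47 μC

Derivation:
Initial: C1(2μF, Q=19μC, V=9.50V), C2(3μF, Q=3μC, V=1.00V), C3(4μF, Q=18μC, V=4.50V)
Op 1: CLOSE 2-3: Q_total=21.00, C_total=7.00, V=3.00; Q2=9.00, Q3=12.00; dissipated=10.500
Op 2: CLOSE 1-2: Q_total=28.00, C_total=5.00, V=5.60; Q1=11.20, Q2=16.80; dissipated=25.350
Op 3: CLOSE 3-1: Q_total=23.20, C_total=6.00, V=3.87; Q3=15.47, Q1=7.73; dissipated=4.507
Final charges: Q1=7.73, Q2=16.80, Q3=15.47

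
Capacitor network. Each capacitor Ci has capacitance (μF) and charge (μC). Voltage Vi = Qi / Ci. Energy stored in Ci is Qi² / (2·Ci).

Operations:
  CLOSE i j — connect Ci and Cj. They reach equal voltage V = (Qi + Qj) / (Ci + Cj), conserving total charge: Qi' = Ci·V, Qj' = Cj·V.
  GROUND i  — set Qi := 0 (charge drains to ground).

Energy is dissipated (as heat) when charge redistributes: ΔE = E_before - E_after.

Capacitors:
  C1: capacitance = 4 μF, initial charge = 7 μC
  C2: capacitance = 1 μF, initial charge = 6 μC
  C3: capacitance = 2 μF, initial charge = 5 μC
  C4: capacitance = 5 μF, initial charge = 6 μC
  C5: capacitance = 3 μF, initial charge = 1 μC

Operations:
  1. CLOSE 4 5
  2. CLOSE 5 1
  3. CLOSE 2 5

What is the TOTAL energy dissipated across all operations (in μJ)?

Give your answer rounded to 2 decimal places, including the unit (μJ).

Answer: 9.38 μJ

Derivation:
Initial: C1(4μF, Q=7μC, V=1.75V), C2(1μF, Q=6μC, V=6.00V), C3(2μF, Q=5μC, V=2.50V), C4(5μF, Q=6μC, V=1.20V), C5(3μF, Q=1μC, V=0.33V)
Op 1: CLOSE 4-5: Q_total=7.00, C_total=8.00, V=0.88; Q4=4.38, Q5=2.62; dissipated=0.704
Op 2: CLOSE 5-1: Q_total=9.62, C_total=7.00, V=1.38; Q5=4.12, Q1=5.50; dissipated=0.656
Op 3: CLOSE 2-5: Q_total=10.12, C_total=4.00, V=2.53; Q2=2.53, Q5=7.59; dissipated=8.021
Total dissipated: 9.382 μJ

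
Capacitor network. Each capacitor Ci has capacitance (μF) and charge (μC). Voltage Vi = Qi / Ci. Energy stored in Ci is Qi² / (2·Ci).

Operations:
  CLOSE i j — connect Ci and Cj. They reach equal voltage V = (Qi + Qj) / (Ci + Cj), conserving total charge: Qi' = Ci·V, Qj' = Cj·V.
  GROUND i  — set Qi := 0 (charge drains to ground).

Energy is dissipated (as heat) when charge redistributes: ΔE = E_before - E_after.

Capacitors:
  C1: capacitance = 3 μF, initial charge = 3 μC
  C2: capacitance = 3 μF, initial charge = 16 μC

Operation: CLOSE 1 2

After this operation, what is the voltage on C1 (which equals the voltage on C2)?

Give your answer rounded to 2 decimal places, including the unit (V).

Answer: 3.17 V

Derivation:
Initial: C1(3μF, Q=3μC, V=1.00V), C2(3μF, Q=16μC, V=5.33V)
Op 1: CLOSE 1-2: Q_total=19.00, C_total=6.00, V=3.17; Q1=9.50, Q2=9.50; dissipated=14.083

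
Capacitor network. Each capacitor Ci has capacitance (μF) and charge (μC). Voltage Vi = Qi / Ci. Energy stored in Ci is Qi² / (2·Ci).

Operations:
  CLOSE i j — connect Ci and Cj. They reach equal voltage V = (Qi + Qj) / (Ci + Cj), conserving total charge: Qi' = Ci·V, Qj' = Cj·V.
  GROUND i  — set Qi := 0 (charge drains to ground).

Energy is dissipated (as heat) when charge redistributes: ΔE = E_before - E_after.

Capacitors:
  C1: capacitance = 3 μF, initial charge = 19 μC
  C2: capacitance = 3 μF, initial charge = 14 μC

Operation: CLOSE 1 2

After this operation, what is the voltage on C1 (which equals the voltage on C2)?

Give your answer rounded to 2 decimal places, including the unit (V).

Initial: C1(3μF, Q=19μC, V=6.33V), C2(3μF, Q=14μC, V=4.67V)
Op 1: CLOSE 1-2: Q_total=33.00, C_total=6.00, V=5.50; Q1=16.50, Q2=16.50; dissipated=2.083

Answer: 5.50 V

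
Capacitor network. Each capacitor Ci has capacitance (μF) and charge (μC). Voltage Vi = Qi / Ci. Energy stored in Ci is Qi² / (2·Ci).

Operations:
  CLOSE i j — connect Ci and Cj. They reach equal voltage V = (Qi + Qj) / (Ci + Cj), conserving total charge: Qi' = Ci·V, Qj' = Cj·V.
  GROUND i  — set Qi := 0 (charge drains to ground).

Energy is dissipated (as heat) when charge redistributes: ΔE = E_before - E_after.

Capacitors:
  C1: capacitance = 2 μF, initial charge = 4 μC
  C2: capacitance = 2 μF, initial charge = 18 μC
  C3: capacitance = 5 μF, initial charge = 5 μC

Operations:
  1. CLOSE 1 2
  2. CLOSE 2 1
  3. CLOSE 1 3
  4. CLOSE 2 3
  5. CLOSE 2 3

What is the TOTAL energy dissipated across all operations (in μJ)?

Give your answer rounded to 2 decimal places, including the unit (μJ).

Initial: C1(2μF, Q=4μC, V=2.00V), C2(2μF, Q=18μC, V=9.00V), C3(5μF, Q=5μC, V=1.00V)
Op 1: CLOSE 1-2: Q_total=22.00, C_total=4.00, V=5.50; Q1=11.00, Q2=11.00; dissipated=24.500
Op 2: CLOSE 2-1: Q_total=22.00, C_total=4.00, V=5.50; Q2=11.00, Q1=11.00; dissipated=0.000
Op 3: CLOSE 1-3: Q_total=16.00, C_total=7.00, V=2.29; Q1=4.57, Q3=11.43; dissipated=14.464
Op 4: CLOSE 2-3: Q_total=22.43, C_total=7.00, V=3.20; Q2=6.41, Q3=16.02; dissipated=7.380
Op 5: CLOSE 2-3: Q_total=22.43, C_total=7.00, V=3.20; Q2=6.41, Q3=16.02; dissipated=0.000
Total dissipated: 46.344 μJ

Answer: 46.34 μJ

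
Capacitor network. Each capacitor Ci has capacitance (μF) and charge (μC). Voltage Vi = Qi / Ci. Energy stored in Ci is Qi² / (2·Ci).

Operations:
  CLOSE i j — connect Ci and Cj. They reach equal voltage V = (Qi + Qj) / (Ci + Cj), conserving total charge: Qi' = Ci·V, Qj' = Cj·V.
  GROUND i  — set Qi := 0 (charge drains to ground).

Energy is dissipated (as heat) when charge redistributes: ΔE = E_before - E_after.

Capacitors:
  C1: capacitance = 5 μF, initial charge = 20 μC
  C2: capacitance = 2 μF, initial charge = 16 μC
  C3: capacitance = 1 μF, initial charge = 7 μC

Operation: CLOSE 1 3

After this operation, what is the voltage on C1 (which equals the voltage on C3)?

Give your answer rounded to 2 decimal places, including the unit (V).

Answer: 4.50 V

Derivation:
Initial: C1(5μF, Q=20μC, V=4.00V), C2(2μF, Q=16μC, V=8.00V), C3(1μF, Q=7μC, V=7.00V)
Op 1: CLOSE 1-3: Q_total=27.00, C_total=6.00, V=4.50; Q1=22.50, Q3=4.50; dissipated=3.750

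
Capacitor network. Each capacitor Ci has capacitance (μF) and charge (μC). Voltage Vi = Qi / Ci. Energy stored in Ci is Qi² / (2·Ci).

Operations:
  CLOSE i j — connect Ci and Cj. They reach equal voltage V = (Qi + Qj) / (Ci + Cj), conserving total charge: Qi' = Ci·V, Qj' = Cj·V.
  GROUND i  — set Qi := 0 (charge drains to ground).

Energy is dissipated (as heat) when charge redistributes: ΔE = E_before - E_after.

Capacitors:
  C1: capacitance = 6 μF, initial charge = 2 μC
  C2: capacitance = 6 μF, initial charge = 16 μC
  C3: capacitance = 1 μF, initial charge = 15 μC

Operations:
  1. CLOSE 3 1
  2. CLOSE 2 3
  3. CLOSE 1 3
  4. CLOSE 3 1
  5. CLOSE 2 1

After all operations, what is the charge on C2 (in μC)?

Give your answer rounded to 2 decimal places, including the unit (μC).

Initial: C1(6μF, Q=2μC, V=0.33V), C2(6μF, Q=16μC, V=2.67V), C3(1μF, Q=15μC, V=15.00V)
Op 1: CLOSE 3-1: Q_total=17.00, C_total=7.00, V=2.43; Q3=2.43, Q1=14.57; dissipated=92.190
Op 2: CLOSE 2-3: Q_total=18.43, C_total=7.00, V=2.63; Q2=15.80, Q3=2.63; dissipated=0.024
Op 3: CLOSE 1-3: Q_total=17.20, C_total=7.00, V=2.46; Q1=14.75, Q3=2.46; dissipated=0.018
Op 4: CLOSE 3-1: Q_total=17.20, C_total=7.00, V=2.46; Q3=2.46, Q1=14.75; dissipated=0.000
Op 5: CLOSE 2-1: Q_total=30.54, C_total=12.00, V=2.55; Q2=15.27, Q1=15.27; dissipated=0.046
Final charges: Q1=15.27, Q2=15.27, Q3=2.46

Answer: 15.27 μC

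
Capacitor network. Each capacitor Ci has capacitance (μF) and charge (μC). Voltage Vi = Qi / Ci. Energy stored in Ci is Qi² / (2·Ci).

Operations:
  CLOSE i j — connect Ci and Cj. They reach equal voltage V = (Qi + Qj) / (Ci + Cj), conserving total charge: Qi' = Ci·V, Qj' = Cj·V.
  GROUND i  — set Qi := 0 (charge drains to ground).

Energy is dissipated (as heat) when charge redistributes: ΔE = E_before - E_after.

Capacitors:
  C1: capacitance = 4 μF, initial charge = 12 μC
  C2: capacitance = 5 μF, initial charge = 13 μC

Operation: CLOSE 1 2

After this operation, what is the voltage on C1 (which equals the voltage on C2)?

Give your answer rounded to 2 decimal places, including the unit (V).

Initial: C1(4μF, Q=12μC, V=3.00V), C2(5μF, Q=13μC, V=2.60V)
Op 1: CLOSE 1-2: Q_total=25.00, C_total=9.00, V=2.78; Q1=11.11, Q2=13.89; dissipated=0.178

Answer: 2.78 V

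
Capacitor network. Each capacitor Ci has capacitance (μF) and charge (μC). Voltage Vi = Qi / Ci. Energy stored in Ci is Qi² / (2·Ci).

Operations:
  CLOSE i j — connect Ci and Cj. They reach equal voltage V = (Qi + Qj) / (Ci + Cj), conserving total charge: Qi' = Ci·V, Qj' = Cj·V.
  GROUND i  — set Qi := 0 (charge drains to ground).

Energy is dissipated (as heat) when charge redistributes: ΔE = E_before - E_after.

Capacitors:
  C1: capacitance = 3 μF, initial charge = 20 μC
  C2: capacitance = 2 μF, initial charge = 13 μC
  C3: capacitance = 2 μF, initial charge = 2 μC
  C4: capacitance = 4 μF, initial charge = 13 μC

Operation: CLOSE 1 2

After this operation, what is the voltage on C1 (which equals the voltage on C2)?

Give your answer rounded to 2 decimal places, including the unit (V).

Answer: 6.60 V

Derivation:
Initial: C1(3μF, Q=20μC, V=6.67V), C2(2μF, Q=13μC, V=6.50V), C3(2μF, Q=2μC, V=1.00V), C4(4μF, Q=13μC, V=3.25V)
Op 1: CLOSE 1-2: Q_total=33.00, C_total=5.00, V=6.60; Q1=19.80, Q2=13.20; dissipated=0.017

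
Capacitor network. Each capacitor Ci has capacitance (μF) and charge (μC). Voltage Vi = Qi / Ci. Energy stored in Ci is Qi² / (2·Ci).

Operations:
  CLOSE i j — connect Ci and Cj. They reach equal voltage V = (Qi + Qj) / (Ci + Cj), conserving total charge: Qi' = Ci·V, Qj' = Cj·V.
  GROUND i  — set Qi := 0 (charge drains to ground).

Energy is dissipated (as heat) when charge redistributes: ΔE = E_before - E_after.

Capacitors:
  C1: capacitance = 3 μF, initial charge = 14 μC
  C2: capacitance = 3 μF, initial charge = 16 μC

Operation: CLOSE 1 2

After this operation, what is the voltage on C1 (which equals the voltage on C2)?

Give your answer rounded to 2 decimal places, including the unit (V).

Answer: 5.00 V

Derivation:
Initial: C1(3μF, Q=14μC, V=4.67V), C2(3μF, Q=16μC, V=5.33V)
Op 1: CLOSE 1-2: Q_total=30.00, C_total=6.00, V=5.00; Q1=15.00, Q2=15.00; dissipated=0.333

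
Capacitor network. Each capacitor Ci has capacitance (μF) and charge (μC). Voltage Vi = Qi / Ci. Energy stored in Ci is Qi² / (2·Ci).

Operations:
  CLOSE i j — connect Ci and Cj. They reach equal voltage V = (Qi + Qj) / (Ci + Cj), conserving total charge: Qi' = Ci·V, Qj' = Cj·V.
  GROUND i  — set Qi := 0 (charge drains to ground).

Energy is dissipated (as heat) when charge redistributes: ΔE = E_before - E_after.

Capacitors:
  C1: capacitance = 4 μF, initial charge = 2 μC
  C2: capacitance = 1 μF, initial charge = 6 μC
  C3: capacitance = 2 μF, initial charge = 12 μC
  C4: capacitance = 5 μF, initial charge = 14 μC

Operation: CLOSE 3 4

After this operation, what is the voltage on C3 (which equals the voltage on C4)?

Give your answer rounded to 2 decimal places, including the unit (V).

Initial: C1(4μF, Q=2μC, V=0.50V), C2(1μF, Q=6μC, V=6.00V), C3(2μF, Q=12μC, V=6.00V), C4(5μF, Q=14μC, V=2.80V)
Op 1: CLOSE 3-4: Q_total=26.00, C_total=7.00, V=3.71; Q3=7.43, Q4=18.57; dissipated=7.314

Answer: 3.71 V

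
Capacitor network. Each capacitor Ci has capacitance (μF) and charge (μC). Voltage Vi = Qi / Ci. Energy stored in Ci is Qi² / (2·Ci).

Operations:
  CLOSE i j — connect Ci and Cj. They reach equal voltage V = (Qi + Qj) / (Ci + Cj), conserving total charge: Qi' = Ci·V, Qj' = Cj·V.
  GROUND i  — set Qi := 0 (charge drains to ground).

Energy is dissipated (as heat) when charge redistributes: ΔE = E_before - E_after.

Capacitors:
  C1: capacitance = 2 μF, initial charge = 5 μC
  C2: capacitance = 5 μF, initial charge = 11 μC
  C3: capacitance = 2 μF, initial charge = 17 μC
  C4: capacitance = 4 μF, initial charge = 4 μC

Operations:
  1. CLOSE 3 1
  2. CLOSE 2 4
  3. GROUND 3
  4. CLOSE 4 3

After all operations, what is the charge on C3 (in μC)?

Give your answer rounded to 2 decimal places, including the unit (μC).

Answer: 2.22 μC

Derivation:
Initial: C1(2μF, Q=5μC, V=2.50V), C2(5μF, Q=11μC, V=2.20V), C3(2μF, Q=17μC, V=8.50V), C4(4μF, Q=4μC, V=1.00V)
Op 1: CLOSE 3-1: Q_total=22.00, C_total=4.00, V=5.50; Q3=11.00, Q1=11.00; dissipated=18.000
Op 2: CLOSE 2-4: Q_total=15.00, C_total=9.00, V=1.67; Q2=8.33, Q4=6.67; dissipated=1.600
Op 3: GROUND 3: Q3=0; energy lost=30.250
Op 4: CLOSE 4-3: Q_total=6.67, C_total=6.00, V=1.11; Q4=4.44, Q3=2.22; dissipated=1.852
Final charges: Q1=11.00, Q2=8.33, Q3=2.22, Q4=4.44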